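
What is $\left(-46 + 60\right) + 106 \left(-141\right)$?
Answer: $-14932$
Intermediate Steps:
$\left(-46 + 60\right) + 106 \left(-141\right) = 14 - 14946 = -14932$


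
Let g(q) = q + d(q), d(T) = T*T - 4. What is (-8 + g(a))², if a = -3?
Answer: 36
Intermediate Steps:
d(T) = -4 + T² (d(T) = T² - 4 = -4 + T²)
g(q) = -4 + q + q² (g(q) = q + (-4 + q²) = -4 + q + q²)
(-8 + g(a))² = (-8 + (-4 - 3 + (-3)²))² = (-8 + (-4 - 3 + 9))² = (-8 + 2)² = (-6)² = 36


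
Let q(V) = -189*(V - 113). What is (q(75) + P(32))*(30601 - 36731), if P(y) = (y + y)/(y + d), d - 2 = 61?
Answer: -836566004/19 ≈ -4.4030e+7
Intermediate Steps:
d = 63 (d = 2 + 61 = 63)
q(V) = 21357 - 189*V (q(V) = -189*(-113 + V) = 21357 - 189*V)
P(y) = 2*y/(63 + y) (P(y) = (y + y)/(y + 63) = (2*y)/(63 + y) = 2*y/(63 + y))
(q(75) + P(32))*(30601 - 36731) = ((21357 - 189*75) + 2*32/(63 + 32))*(30601 - 36731) = ((21357 - 14175) + 2*32/95)*(-6130) = (7182 + 2*32*(1/95))*(-6130) = (7182 + 64/95)*(-6130) = (682354/95)*(-6130) = -836566004/19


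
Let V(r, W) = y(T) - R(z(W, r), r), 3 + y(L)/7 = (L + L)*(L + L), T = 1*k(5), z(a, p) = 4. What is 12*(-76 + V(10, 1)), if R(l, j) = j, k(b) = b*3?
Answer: 74316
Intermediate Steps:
k(b) = 3*b
T = 15 (T = 1*(3*5) = 1*15 = 15)
y(L) = -21 + 28*L² (y(L) = -21 + 7*((L + L)*(L + L)) = -21 + 7*((2*L)*(2*L)) = -21 + 7*(4*L²) = -21 + 28*L²)
V(r, W) = 6279 - r (V(r, W) = (-21 + 28*15²) - r = (-21 + 28*225) - r = (-21 + 6300) - r = 6279 - r)
12*(-76 + V(10, 1)) = 12*(-76 + (6279 - 1*10)) = 12*(-76 + (6279 - 10)) = 12*(-76 + 6269) = 12*6193 = 74316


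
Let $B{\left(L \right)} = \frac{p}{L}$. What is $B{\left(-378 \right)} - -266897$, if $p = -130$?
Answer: $\frac{50443598}{189} \approx 2.669 \cdot 10^{5}$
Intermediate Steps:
$B{\left(L \right)} = - \frac{130}{L}$
$B{\left(-378 \right)} - -266897 = - \frac{130}{-378} - -266897 = \left(-130\right) \left(- \frac{1}{378}\right) + 266897 = \frac{65}{189} + 266897 = \frac{50443598}{189}$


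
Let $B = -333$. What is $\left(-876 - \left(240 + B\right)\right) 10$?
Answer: $-7830$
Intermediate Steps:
$\left(-876 - \left(240 + B\right)\right) 10 = \left(-876 - -93\right) 10 = \left(-876 + \left(-240 + 333\right)\right) 10 = \left(-876 + 93\right) 10 = \left(-783\right) 10 = -7830$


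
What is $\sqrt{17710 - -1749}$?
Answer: $\sqrt{19459} \approx 139.5$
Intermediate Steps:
$\sqrt{17710 - -1749} = \sqrt{17710 + 1749} = \sqrt{19459}$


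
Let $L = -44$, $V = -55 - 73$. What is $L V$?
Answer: $5632$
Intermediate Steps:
$V = -128$
$L V = \left(-44\right) \left(-128\right) = 5632$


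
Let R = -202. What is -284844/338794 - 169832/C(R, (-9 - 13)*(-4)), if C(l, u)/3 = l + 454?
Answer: -7219175584/32016033 ≈ -225.49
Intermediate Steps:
C(l, u) = 1362 + 3*l (C(l, u) = 3*(l + 454) = 3*(454 + l) = 1362 + 3*l)
-284844/338794 - 169832/C(R, (-9 - 13)*(-4)) = -284844/338794 - 169832/(1362 + 3*(-202)) = -284844*1/338794 - 169832/(1362 - 606) = -142422/169397 - 169832/756 = -142422/169397 - 169832*1/756 = -142422/169397 - 42458/189 = -7219175584/32016033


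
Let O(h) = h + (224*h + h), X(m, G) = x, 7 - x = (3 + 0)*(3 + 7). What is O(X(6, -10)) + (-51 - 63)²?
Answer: 7798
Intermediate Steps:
x = -23 (x = 7 - (3 + 0)*(3 + 7) = 7 - 3*10 = 7 - 1*30 = 7 - 30 = -23)
X(m, G) = -23
O(h) = 226*h (O(h) = h + 225*h = 226*h)
O(X(6, -10)) + (-51 - 63)² = 226*(-23) + (-51 - 63)² = -5198 + (-114)² = -5198 + 12996 = 7798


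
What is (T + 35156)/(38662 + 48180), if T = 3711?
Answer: 38867/86842 ≈ 0.44756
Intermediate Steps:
(T + 35156)/(38662 + 48180) = (3711 + 35156)/(38662 + 48180) = 38867/86842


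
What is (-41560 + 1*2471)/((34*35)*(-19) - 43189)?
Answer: 39089/65799 ≈ 0.59407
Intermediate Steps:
(-41560 + 1*2471)/((34*35)*(-19) - 43189) = (-41560 + 2471)/(1190*(-19) - 43189) = -39089/(-22610 - 43189) = -39089/(-65799) = -39089*(-1/65799) = 39089/65799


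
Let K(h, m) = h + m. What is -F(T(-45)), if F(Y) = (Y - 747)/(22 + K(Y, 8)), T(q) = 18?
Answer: 243/16 ≈ 15.188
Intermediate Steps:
F(Y) = (-747 + Y)/(30 + Y) (F(Y) = (Y - 747)/(22 + (Y + 8)) = (-747 + Y)/(22 + (8 + Y)) = (-747 + Y)/(30 + Y))
-F(T(-45)) = -(-747 + 18)/(30 + 18) = -(-729)/48 = -1*(-243/16) = 243/16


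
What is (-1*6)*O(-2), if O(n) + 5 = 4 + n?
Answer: 18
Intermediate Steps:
O(n) = -1 + n (O(n) = -5 + (4 + n) = -1 + n)
(-1*6)*O(-2) = (-1*6)*(-1 - 2) = -6*(-3) = 18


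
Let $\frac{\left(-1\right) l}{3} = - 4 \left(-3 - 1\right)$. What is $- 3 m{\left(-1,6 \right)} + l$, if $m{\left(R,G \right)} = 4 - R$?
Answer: $-63$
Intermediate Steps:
$l = -48$ ($l = - 3 \left(- 4 \left(-3 - 1\right)\right) = - 3 \left(\left(-4\right) \left(-4\right)\right) = \left(-3\right) 16 = -48$)
$- 3 m{\left(-1,6 \right)} + l = - 3 \left(4 - -1\right) - 48 = - 3 \left(4 + 1\right) - 48 = \left(-3\right) 5 - 48 = -15 - 48 = -63$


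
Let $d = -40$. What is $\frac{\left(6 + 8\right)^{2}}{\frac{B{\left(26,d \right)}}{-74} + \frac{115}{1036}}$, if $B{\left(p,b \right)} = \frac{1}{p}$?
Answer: $\frac{164983}{93} \approx 1774.0$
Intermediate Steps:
$\frac{\left(6 + 8\right)^{2}}{\frac{B{\left(26,d \right)}}{-74} + \frac{115}{1036}} = \frac{\left(6 + 8\right)^{2}}{\frac{1}{26 \left(-74\right)} + \frac{115}{1036}} = \frac{14^{2}}{\frac{1}{26} \left(- \frac{1}{74}\right) + 115 \cdot \frac{1}{1036}} = \frac{196}{- \frac{1}{1924} + \frac{115}{1036}} = \frac{196}{\frac{372}{3367}} = 196 \cdot \frac{3367}{372} = \frac{164983}{93}$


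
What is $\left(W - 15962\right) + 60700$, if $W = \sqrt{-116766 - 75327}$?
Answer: $44738 + i \sqrt{192093} \approx 44738.0 + 438.28 i$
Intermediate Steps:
$W = i \sqrt{192093}$ ($W = \sqrt{-192093} = i \sqrt{192093} \approx 438.28 i$)
$\left(W - 15962\right) + 60700 = \left(i \sqrt{192093} - 15962\right) + 60700 = \left(-15962 + i \sqrt{192093}\right) + 60700 = 44738 + i \sqrt{192093}$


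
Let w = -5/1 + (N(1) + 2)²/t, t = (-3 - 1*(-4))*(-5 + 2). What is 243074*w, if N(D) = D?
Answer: -1944592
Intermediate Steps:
t = -3 (t = (-3 + 4)*(-3) = 1*(-3) = -3)
w = -8 (w = -5/1 + (1 + 2)²/(-3) = -5*1 + 3²*(-⅓) = -5 + 9*(-⅓) = -5 - 3 = -8)
243074*w = 243074*(-8) = -1944592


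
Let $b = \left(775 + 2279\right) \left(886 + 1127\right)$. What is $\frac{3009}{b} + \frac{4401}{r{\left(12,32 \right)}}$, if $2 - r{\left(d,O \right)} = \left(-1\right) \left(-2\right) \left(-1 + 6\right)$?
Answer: $- \frac{4509335405}{8196936} \approx -550.12$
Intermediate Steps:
$r{\left(d,O \right)} = -8$ ($r{\left(d,O \right)} = 2 - \left(-1\right) \left(-2\right) \left(-1 + 6\right) = 2 - 2 \cdot 5 = 2 - 10 = -8$)
$b = 6147702$ ($b = 3054 \cdot 2013 = 6147702$)
$\frac{3009}{b} + \frac{4401}{r{\left(12,32 \right)}} = \frac{3009}{6147702} + \frac{4401}{-8} = 3009 \cdot \frac{1}{6147702} + 4401 \left(- \frac{1}{8}\right) = \frac{1003}{2049234} - \frac{4401}{8} = - \frac{4509335405}{8196936}$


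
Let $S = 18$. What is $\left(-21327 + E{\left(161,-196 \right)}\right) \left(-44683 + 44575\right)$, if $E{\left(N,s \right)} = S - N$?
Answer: $2318760$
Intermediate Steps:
$E{\left(N,s \right)} = 18 - N$
$\left(-21327 + E{\left(161,-196 \right)}\right) \left(-44683 + 44575\right) = \left(-21327 + \left(18 - 161\right)\right) \left(-44683 + 44575\right) = \left(-21327 + \left(18 - 161\right)\right) \left(-108\right) = \left(-21327 - 143\right) \left(-108\right) = \left(-21470\right) \left(-108\right) = 2318760$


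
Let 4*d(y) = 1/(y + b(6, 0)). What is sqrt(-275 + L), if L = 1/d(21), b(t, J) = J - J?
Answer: I*sqrt(191) ≈ 13.82*I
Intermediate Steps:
b(t, J) = 0
d(y) = 1/(4*y) (d(y) = 1/(4*(y + 0)) = 1/(4*y))
L = 84 (L = 1/((1/4)/21) = 1/((1/4)*(1/21)) = 1/(1/84) = 84)
sqrt(-275 + L) = sqrt(-275 + 84) = sqrt(-191) = I*sqrt(191)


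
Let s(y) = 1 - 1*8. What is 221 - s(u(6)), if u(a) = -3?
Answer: 228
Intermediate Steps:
s(y) = -7 (s(y) = 1 - 8 = -7)
221 - s(u(6)) = 221 - 1*(-7) = 221 + 7 = 228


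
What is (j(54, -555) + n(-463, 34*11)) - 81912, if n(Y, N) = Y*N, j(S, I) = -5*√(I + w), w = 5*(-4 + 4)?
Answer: -255074 - 5*I*√555 ≈ -2.5507e+5 - 117.79*I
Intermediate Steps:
w = 0 (w = 5*0 = 0)
j(S, I) = -5*√I (j(S, I) = -5*√(I + 0) = -5*√I)
n(Y, N) = N*Y
(j(54, -555) + n(-463, 34*11)) - 81912 = (-5*I*√555 + (34*11)*(-463)) - 81912 = (-5*I*√555 + 374*(-463)) - 81912 = (-5*I*√555 - 173162) - 81912 = (-173162 - 5*I*√555) - 81912 = -255074 - 5*I*√555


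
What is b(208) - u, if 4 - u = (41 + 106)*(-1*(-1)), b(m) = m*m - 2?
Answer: 43405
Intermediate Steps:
b(m) = -2 + m² (b(m) = m² - 2 = -2 + m²)
u = -143 (u = 4 - (41 + 106)*(-1*(-1)) = 4 - 147 = -143)
b(208) - u = (-2 + 208²) - 1*(-143) = (-2 + 43264) + 143 = 43262 + 143 = 43405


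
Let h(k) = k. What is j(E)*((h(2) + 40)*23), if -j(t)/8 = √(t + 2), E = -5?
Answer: -7728*I*√3 ≈ -13385.0*I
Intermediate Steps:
j(t) = -8*√(2 + t) (j(t) = -8*√(t + 2) = -8*√(2 + t))
j(E)*((h(2) + 40)*23) = (-8*√(2 - 5))*((2 + 40)*23) = (-8*I*√3)*(42*23) = -8*I*√3*966 = -7728*I*√3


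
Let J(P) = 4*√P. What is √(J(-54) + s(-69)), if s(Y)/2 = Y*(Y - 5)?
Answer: 2*√(2553 + 3*I*√6) ≈ 101.05 + 0.14544*I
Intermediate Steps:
s(Y) = 2*Y*(-5 + Y) (s(Y) = 2*(Y*(Y - 5)) = 2*(Y*(-5 + Y)) = 2*Y*(-5 + Y))
√(J(-54) + s(-69)) = √(4*√(-54) + 2*(-69)*(-5 - 69)) = √(4*(3*I*√6) + 2*(-69)*(-74)) = √(12*I*√6 + 10212) = √(10212 + 12*I*√6)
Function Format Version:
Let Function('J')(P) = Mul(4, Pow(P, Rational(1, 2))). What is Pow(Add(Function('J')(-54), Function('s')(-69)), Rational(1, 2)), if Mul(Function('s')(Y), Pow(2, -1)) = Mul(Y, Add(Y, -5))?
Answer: Mul(2, Pow(Add(2553, Mul(3, I, Pow(6, Rational(1, 2)))), Rational(1, 2))) ≈ Add(101.05, Mul(0.14544, I))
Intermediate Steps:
Function('s')(Y) = Mul(2, Y, Add(-5, Y)) (Function('s')(Y) = Mul(2, Mul(Y, Add(Y, -5))) = Mul(2, Mul(Y, Add(-5, Y))) = Mul(2, Y, Add(-5, Y)))
Pow(Add(Function('J')(-54), Function('s')(-69)), Rational(1, 2)) = Pow(Add(Mul(4, Pow(-54, Rational(1, 2))), Mul(2, -69, Add(-5, -69))), Rational(1, 2)) = Pow(Add(Mul(4, Mul(3, I, Pow(6, Rational(1, 2)))), Mul(2, -69, -74)), Rational(1, 2)) = Pow(Add(Mul(12, I, Pow(6, Rational(1, 2))), 10212), Rational(1, 2)) = Pow(Add(10212, Mul(12, I, Pow(6, Rational(1, 2)))), Rational(1, 2))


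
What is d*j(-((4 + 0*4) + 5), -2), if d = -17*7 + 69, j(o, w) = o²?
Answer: -4050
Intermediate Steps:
d = -50 (d = -119 + 69 = -50)
d*j(-((4 + 0*4) + 5), -2) = -50*((4 + 0*4) + 5)² = -50*((4 + 0) + 5)² = -50*(4 + 5)² = -50*(-1*9)² = -50*(-9)² = -50*81 = -4050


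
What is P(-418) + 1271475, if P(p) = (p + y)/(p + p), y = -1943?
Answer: 1062955461/836 ≈ 1.2715e+6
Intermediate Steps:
P(p) = (-1943 + p)/(2*p) (P(p) = (p - 1943)/(p + p) = (-1943 + p)/((2*p)) = (-1943 + p)*(1/(2*p)) = (-1943 + p)/(2*p))
P(-418) + 1271475 = (½)*(-1943 - 418)/(-418) + 1271475 = (½)*(-1/418)*(-2361) + 1271475 = 2361/836 + 1271475 = 1062955461/836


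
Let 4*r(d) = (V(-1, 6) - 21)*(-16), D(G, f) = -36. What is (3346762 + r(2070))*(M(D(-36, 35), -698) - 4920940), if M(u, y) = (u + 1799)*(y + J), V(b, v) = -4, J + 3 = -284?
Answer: -22281717030690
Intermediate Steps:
J = -287 (J = -3 - 284 = -287)
M(u, y) = (-287 + y)*(1799 + u) (M(u, y) = (u + 1799)*(y - 287) = (1799 + u)*(-287 + y) = (-287 + y)*(1799 + u))
r(d) = 100 (r(d) = ((-4 - 21)*(-16))/4 = (-25*(-16))/4 = (¼)*400 = 100)
(3346762 + r(2070))*(M(D(-36, 35), -698) - 4920940) = (3346762 + 100)*((-516313 - 287*(-36) + 1799*(-698) - 36*(-698)) - 4920940) = 3346862*((-516313 + 10332 - 1255702 + 25128) - 4920940) = 3346862*(-1736555 - 4920940) = 3346862*(-6657495) = -22281717030690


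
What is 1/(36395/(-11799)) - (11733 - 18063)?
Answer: 230368551/36395 ≈ 6329.7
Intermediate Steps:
1/(36395/(-11799)) - (11733 - 18063) = 1/(36395*(-1/11799)) - 1*(-6330) = 1/(-36395/11799) + 6330 = -11799/36395 + 6330 = 230368551/36395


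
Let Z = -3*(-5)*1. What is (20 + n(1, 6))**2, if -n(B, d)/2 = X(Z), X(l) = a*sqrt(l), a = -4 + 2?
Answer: 640 + 160*sqrt(15) ≈ 1259.7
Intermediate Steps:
a = -2
Z = 15 (Z = 15*1 = 15)
X(l) = -2*sqrt(l)
n(B, d) = 4*sqrt(15) (n(B, d) = -(-4)*sqrt(15) = 4*sqrt(15))
(20 + n(1, 6))**2 = (20 + 4*sqrt(15))**2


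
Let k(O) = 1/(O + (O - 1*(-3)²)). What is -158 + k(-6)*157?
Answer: -3475/21 ≈ -165.48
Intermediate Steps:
k(O) = 1/(-9 + 2*O) (k(O) = 1/(O + (O - 1*9)) = 1/(O + (O - 9)) = 1/(O + (-9 + O)) = 1/(-9 + 2*O))
-158 + k(-6)*157 = -158 + 157/(-9 + 2*(-6)) = -158 + 157/(-9 - 12) = -158 + 157/(-21) = -158 - 1/21*157 = -158 - 157/21 = -3475/21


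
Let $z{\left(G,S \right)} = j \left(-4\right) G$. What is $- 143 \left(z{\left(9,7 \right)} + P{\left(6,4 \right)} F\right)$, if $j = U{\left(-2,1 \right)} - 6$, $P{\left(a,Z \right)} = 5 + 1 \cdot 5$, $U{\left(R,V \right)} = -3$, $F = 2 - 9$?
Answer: $-36322$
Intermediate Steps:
$F = -7$
$P{\left(a,Z \right)} = 10$ ($P{\left(a,Z \right)} = 5 + 5 = 10$)
$j = -9$ ($j = -3 - 6 = -9$)
$z{\left(G,S \right)} = 36 G$ ($z{\left(G,S \right)} = \left(-9\right) \left(-4\right) G = 36 G$)
$- 143 \left(z{\left(9,7 \right)} + P{\left(6,4 \right)} F\right) = - 143 \left(36 \cdot 9 + 10 \left(-7\right)\right) = - 143 \left(324 - 70\right) = \left(-143\right) 254 = -36322$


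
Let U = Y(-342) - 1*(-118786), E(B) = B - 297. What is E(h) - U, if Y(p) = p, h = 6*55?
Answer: -118411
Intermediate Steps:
h = 330
E(B) = -297 + B
U = 118444 (U = -342 - 1*(-118786) = -342 + 118786 = 118444)
E(h) - U = (-297 + 330) - 1*118444 = 33 - 118444 = -118411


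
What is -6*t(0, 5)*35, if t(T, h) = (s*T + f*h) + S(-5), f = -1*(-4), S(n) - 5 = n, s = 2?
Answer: -4200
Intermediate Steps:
S(n) = 5 + n
f = 4
t(T, h) = 2*T + 4*h (t(T, h) = (2*T + 4*h) + (5 - 5) = (2*T + 4*h) + 0 = 2*T + 4*h)
-6*t(0, 5)*35 = -6*(2*0 + 4*5)*35 = -6*(0 + 20)*35 = -6*20*35 = -120*35 = -4200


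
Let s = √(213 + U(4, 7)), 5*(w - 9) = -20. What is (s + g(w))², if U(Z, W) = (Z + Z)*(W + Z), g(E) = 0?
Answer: 301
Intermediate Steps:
w = 5 (w = 9 + (⅕)*(-20) = 9 - 4 = 5)
U(Z, W) = 2*Z*(W + Z) (U(Z, W) = (2*Z)*(W + Z) = 2*Z*(W + Z))
s = √301 (s = √(213 + 2*4*(7 + 4)) = √(213 + 2*4*11) = √(213 + 88) = √301 ≈ 17.349)
(s + g(w))² = (√301 + 0)² = (√301)² = 301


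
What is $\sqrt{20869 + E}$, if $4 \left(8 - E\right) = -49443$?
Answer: $\frac{\sqrt{132951}}{2} \approx 182.31$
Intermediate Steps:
$E = \frac{49475}{4}$ ($E = 8 - - \frac{49443}{4} = 8 + \frac{49443}{4} = \frac{49475}{4} \approx 12369.0$)
$\sqrt{20869 + E} = \sqrt{20869 + \frac{49475}{4}} = \sqrt{\frac{132951}{4}} = \frac{\sqrt{132951}}{2}$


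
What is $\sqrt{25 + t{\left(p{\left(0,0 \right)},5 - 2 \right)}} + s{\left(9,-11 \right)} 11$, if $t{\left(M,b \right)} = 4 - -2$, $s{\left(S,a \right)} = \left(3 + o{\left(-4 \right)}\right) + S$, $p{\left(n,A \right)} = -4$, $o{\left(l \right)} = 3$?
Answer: $165 + \sqrt{31} \approx 170.57$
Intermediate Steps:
$s{\left(S,a \right)} = 6 + S$ ($s{\left(S,a \right)} = \left(3 + 3\right) + S = 6 + S$)
$t{\left(M,b \right)} = 6$ ($t{\left(M,b \right)} = 4 + 2 = 6$)
$\sqrt{25 + t{\left(p{\left(0,0 \right)},5 - 2 \right)}} + s{\left(9,-11 \right)} 11 = \sqrt{25 + 6} + \left(6 + 9\right) 11 = \sqrt{31} + 15 \cdot 11 = \sqrt{31} + 165 = 165 + \sqrt{31}$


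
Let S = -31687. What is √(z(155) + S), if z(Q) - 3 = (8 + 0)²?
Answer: 2*I*√7905 ≈ 177.82*I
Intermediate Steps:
z(Q) = 67 (z(Q) = 3 + (8 + 0)² = 3 + 8² = 3 + 64 = 67)
√(z(155) + S) = √(67 - 31687) = √(-31620) = 2*I*√7905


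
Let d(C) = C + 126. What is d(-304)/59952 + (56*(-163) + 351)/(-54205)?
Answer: 258275107/1624849080 ≈ 0.15895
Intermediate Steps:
d(C) = 126 + C
d(-304)/59952 + (56*(-163) + 351)/(-54205) = (126 - 304)/59952 + (56*(-163) + 351)/(-54205) = -178*1/59952 + (-9128 + 351)*(-1/54205) = -89/29976 - 8777*(-1/54205) = -89/29976 + 8777/54205 = 258275107/1624849080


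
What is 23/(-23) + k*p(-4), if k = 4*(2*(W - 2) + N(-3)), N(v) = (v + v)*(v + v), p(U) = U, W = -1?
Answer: -481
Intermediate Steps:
N(v) = 4*v² (N(v) = (2*v)*(2*v) = 4*v²)
k = 120 (k = 4*(2*(-1 - 2) + 4*(-3)²) = 4*(2*(-3) + 4*9) = 4*(-6 + 36) = 4*30 = 120)
23/(-23) + k*p(-4) = 23/(-23) + 120*(-4) = 23*(-1/23) - 480 = -1 - 480 = -481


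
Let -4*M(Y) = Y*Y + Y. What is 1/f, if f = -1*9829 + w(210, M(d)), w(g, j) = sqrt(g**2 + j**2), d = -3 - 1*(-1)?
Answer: -39316/386260563 - 2*sqrt(176401)/386260563 ≈ -0.00010396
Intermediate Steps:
d = -2 (d = -3 + 1 = -2)
M(Y) = -Y/4 - Y**2/4 (M(Y) = -(Y*Y + Y)/4 = -(Y**2 + Y)/4 = -(Y + Y**2)/4 = -Y/4 - Y**2/4)
f = -9829 + sqrt(176401)/2 (f = -1*9829 + sqrt(210**2 + (-1/4*(-2)*(1 - 2))**2) = -9829 + sqrt(44100 + (-1/4*(-2)*(-1))**2) = -9829 + sqrt(44100 + (-1/2)**2) = -9829 + sqrt(44100 + 1/4) = -9829 + sqrt(176401/4) = -9829 + sqrt(176401)/2 ≈ -9619.0)
1/f = 1/(-9829 + sqrt(176401)/2)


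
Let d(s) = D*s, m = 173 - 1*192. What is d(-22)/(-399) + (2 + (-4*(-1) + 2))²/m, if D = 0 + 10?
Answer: -1124/399 ≈ -2.8170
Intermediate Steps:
m = -19 (m = 173 - 192 = -19)
D = 10
d(s) = 10*s
d(-22)/(-399) + (2 + (-4*(-1) + 2))²/m = (10*(-22))/(-399) + (2 + (-4*(-1) + 2))²/(-19) = -220*(-1/399) + (2 + (4 + 2))²*(-1/19) = 220/399 + (2 + 6)²*(-1/19) = 220/399 + 8²*(-1/19) = 220/399 + 64*(-1/19) = 220/399 - 64/19 = -1124/399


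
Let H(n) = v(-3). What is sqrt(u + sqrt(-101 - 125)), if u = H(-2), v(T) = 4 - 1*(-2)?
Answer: sqrt(6 + I*sqrt(226)) ≈ 3.3306 + 2.2568*I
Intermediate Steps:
v(T) = 6 (v(T) = 4 + 2 = 6)
H(n) = 6
u = 6
sqrt(u + sqrt(-101 - 125)) = sqrt(6 + sqrt(-101 - 125)) = sqrt(6 + sqrt(-226)) = sqrt(6 + I*sqrt(226))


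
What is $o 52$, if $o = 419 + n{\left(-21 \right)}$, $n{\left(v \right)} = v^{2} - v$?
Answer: $45812$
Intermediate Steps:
$o = 881$ ($o = 419 - 21 \left(-1 - 21\right) = 419 - -462 = 419 + 462 = 881$)
$o 52 = 881 \cdot 52 = 45812$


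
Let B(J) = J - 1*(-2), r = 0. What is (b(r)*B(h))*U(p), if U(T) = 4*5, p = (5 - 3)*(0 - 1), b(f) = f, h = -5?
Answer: 0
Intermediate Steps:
B(J) = 2 + J (B(J) = J + 2 = 2 + J)
p = -2 (p = 2*(-1) = -2)
U(T) = 20
(b(r)*B(h))*U(p) = (0*(2 - 5))*20 = (0*(-3))*20 = 0*20 = 0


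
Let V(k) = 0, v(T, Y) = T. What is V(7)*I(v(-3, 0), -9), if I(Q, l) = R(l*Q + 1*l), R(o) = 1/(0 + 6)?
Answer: 0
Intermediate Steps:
R(o) = 1/6
I(Q, l) = 1/6
V(7)*I(v(-3, 0), -9) = 0*(1/6) = 0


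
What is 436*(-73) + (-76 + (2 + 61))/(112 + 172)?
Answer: -9039165/284 ≈ -31828.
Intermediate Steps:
436*(-73) + (-76 + (2 + 61))/(112 + 172) = -31828 + (-76 + 63)/284 = -31828 - 13*1/284 = -31828 - 13/284 = -9039165/284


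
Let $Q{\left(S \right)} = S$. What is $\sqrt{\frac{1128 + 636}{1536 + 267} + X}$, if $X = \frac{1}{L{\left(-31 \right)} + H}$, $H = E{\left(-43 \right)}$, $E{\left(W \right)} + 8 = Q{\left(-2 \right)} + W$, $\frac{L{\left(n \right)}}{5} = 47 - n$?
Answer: $\frac{\sqrt{40255646509}}{202537} \approx 0.99062$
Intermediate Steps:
$L{\left(n \right)} = 235 - 5 n$ ($L{\left(n \right)} = 5 \left(47 - n\right) = 235 - 5 n$)
$E{\left(W \right)} = -10 + W$ ($E{\left(W \right)} = -8 + \left(-2 + W\right) = -10 + W$)
$H = -53$ ($H = -10 - 43 = -53$)
$X = \frac{1}{337}$ ($X = \frac{1}{\left(235 - -155\right) - 53} = \frac{1}{\left(235 + 155\right) - 53} = \frac{1}{390 - 53} = \frac{1}{337} \approx 0.0029674$)
$\sqrt{\frac{1128 + 636}{1536 + 267} + X} = \sqrt{\frac{1128 + 636}{1536 + 267} + \frac{1}{337}} = \sqrt{\frac{1764}{1803} + \frac{1}{337}} = \sqrt{1764 \cdot \frac{1}{1803} + \frac{1}{337}} = \sqrt{\frac{588}{601} + \frac{1}{337}} = \sqrt{\frac{198757}{202537}} = \frac{\sqrt{40255646509}}{202537}$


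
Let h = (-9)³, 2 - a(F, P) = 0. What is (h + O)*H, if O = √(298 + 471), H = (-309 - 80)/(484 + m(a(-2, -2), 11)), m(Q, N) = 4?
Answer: 283581/488 - 389*√769/488 ≈ 559.00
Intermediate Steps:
a(F, P) = 2 (a(F, P) = 2 - 1*0 = 2 + 0 = 2)
h = -729
H = -389/488 (H = (-309 - 80)/(484 + 4) = -389/488 ≈ -0.79713)
O = √769 ≈ 27.731
(h + O)*H = (-729 + √769)*(-389/488) = 283581/488 - 389*√769/488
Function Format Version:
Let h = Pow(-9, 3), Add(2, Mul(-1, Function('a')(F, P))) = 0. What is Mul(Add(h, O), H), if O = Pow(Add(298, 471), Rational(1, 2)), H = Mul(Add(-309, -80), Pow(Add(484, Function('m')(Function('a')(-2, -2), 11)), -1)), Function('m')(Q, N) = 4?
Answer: Add(Rational(283581, 488), Mul(Rational(-389, 488), Pow(769, Rational(1, 2)))) ≈ 559.00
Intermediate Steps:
Function('a')(F, P) = 2 (Function('a')(F, P) = Add(2, Mul(-1, 0)) = Add(2, 0) = 2)
h = -729
H = Rational(-389, 488) (H = Mul(Add(-309, -80), Pow(Add(484, 4), -1)) = Mul(-389, Pow(488, -1)) = Mul(-389, Rational(1, 488)) = Rational(-389, 488) ≈ -0.79713)
O = Pow(769, Rational(1, 2)) ≈ 27.731
Mul(Add(h, O), H) = Mul(Add(-729, Pow(769, Rational(1, 2))), Rational(-389, 488)) = Add(Rational(283581, 488), Mul(Rational(-389, 488), Pow(769, Rational(1, 2))))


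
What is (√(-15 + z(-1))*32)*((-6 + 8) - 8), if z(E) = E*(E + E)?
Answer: -192*I*√13 ≈ -692.27*I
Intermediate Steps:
z(E) = 2*E² (z(E) = E*(2*E) = 2*E²)
(√(-15 + z(-1))*32)*((-6 + 8) - 8) = (√(-15 + 2*(-1)²)*32)*((-6 + 8) - 8) = (√(-15 + 2*1)*32)*(2 - 8) = (√(-15 + 2)*32)*(-6) = (√(-13)*32)*(-6) = ((I*√13)*32)*(-6) = (32*I*√13)*(-6) = -192*I*√13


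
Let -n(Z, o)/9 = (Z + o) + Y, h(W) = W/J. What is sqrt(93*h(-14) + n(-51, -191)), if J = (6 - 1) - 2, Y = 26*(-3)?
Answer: sqrt(2446) ≈ 49.457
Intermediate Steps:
Y = -78
J = 3 (J = 5 - 2 = 3)
h(W) = W/3
n(Z, o) = 702 - 9*Z - 9*o (n(Z, o) = -9*((Z + o) - 78) = -9*(-78 + Z + o) = 702 - 9*Z - 9*o)
sqrt(93*h(-14) + n(-51, -191)) = sqrt(93*((1/3)*(-14)) + (702 - 9*(-51) - 9*(-191))) = sqrt(93*(-14/3) + (702 + 459 + 1719)) = sqrt(-434 + 2880) = sqrt(2446)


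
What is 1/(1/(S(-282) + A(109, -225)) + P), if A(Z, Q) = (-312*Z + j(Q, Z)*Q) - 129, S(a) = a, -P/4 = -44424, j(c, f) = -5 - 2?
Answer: 32844/5836247423 ≈ 5.6276e-6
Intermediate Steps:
j(c, f) = -7
P = 177696 (P = -4*(-44424) = 177696)
A(Z, Q) = -129 - 312*Z - 7*Q (A(Z, Q) = (-312*Z - 7*Q) - 129 = -129 - 312*Z - 7*Q)
1/(1/(S(-282) + A(109, -225)) + P) = 1/(1/(-282 + (-129 - 312*109 - 7*(-225))) + 177696) = 1/(1/(-282 + (-129 - 34008 + 1575)) + 177696) = 1/(1/(-282 - 32562) + 177696) = 1/(1/(-32844) + 177696) = 1/(-1/32844 + 177696) = 1/(5836247423/32844) = 32844/5836247423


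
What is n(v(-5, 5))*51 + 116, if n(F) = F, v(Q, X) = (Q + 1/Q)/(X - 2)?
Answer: 138/5 ≈ 27.600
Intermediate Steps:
v(Q, X) = (Q + 1/Q)/(-2 + X)
n(v(-5, 5))*51 + 116 = ((1 + (-5)²)/((-5)*(-2 + 5)))*51 + 116 = -⅕*(1 + 25)/3*51 + 116 = -⅕*⅓*26*51 + 116 = -26/15*51 + 116 = -442/5 + 116 = 138/5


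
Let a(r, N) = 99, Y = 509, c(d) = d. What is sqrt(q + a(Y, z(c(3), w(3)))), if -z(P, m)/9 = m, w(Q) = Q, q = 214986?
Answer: sqrt(215085) ≈ 463.77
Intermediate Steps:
z(P, m) = -9*m
sqrt(q + a(Y, z(c(3), w(3)))) = sqrt(214986 + 99) = sqrt(215085)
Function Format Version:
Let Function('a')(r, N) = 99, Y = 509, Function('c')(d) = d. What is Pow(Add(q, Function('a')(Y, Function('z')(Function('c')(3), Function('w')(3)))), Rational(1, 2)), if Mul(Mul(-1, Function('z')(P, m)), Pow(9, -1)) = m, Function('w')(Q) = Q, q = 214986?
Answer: Pow(215085, Rational(1, 2)) ≈ 463.77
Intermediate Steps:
Function('z')(P, m) = Mul(-9, m)
Pow(Add(q, Function('a')(Y, Function('z')(Function('c')(3), Function('w')(3)))), Rational(1, 2)) = Pow(Add(214986, 99), Rational(1, 2)) = Pow(215085, Rational(1, 2))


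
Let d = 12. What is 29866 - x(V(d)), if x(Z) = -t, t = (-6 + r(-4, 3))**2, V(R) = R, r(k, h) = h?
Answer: 29875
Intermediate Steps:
t = 9 (t = (-6 + 3)**2 = (-3)**2 = 9)
x(Z) = -9 (x(Z) = -1*9 = -9)
29866 - x(V(d)) = 29866 - 1*(-9) = 29866 + 9 = 29875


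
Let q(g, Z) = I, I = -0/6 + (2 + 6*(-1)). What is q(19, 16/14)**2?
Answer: 16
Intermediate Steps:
I = -4 (I = -0/6 + (2 - 6) = -2*0 - 4 = 0 - 4 = -4)
q(g, Z) = -4
q(19, 16/14)**2 = (-4)**2 = 16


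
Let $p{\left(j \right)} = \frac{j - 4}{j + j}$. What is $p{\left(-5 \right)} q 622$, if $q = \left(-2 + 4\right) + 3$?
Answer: $2799$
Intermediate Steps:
$p{\left(j \right)} = \frac{-4 + j}{2 j}$
$q = 5$ ($q = 2 + 3 = 5$)
$p{\left(-5 \right)} q 622 = \frac{-4 - 5}{2 \left(-5\right)} 5 \cdot 622 = \frac{1}{2} \left(- \frac{1}{5}\right) \left(-9\right) 5 \cdot 622 = \frac{9}{10} \cdot 5 \cdot 622 = \frac{9}{2} \cdot 622 = 2799$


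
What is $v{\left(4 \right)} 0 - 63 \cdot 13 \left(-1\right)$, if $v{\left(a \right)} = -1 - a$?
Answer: $819$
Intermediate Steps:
$v{\left(4 \right)} 0 - 63 \cdot 13 \left(-1\right) = \left(-1 - 4\right) 0 - 63 \cdot 13 \left(-1\right) = \left(-1 - 4\right) 0 - -819 = \left(-5\right) 0 + 819 = 0 + 819 = 819$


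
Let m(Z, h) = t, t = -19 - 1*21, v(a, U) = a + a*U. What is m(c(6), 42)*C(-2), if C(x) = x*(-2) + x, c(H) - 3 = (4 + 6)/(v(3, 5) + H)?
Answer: -80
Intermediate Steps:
v(a, U) = a + U*a
c(H) = 3 + 10/(18 + H) (c(H) = 3 + (4 + 6)/(3*(1 + 5) + H) = 3 + 10/(3*6 + H) = 3 + 10/(18 + H))
t = -40 (t = -19 - 21 = -40)
m(Z, h) = -40
C(x) = -x (C(x) = -2*x + x = -x)
m(c(6), 42)*C(-2) = -(-40)*(-2) = -40*2 = -80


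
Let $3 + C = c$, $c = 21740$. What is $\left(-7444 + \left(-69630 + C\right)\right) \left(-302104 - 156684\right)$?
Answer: $25387951556$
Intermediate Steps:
$C = 21737$ ($C = -3 + 21740 = 21737$)
$\left(-7444 + \left(-69630 + C\right)\right) \left(-302104 - 156684\right) = \left(-7444 + \left(-69630 + 21737\right)\right) \left(-302104 - 156684\right) = \left(-7444 - 47893\right) \left(-458788\right) = \left(-55337\right) \left(-458788\right) = 25387951556$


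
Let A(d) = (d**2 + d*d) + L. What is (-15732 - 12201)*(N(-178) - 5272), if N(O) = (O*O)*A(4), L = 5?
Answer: -32598816588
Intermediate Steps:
A(d) = 5 + 2*d**2 (A(d) = (d**2 + d*d) + 5 = (d**2 + d**2) + 5 = 2*d**2 + 5 = 5 + 2*d**2)
N(O) = 37*O**2 (N(O) = (O*O)*(5 + 2*4**2) = O**2*(5 + 2*16) = O**2*(5 + 32) = O**2*37 = 37*O**2)
(-15732 - 12201)*(N(-178) - 5272) = (-15732 - 12201)*(37*(-178)**2 - 5272) = -27933*(37*31684 - 5272) = -27933*(1172308 - 5272) = -27933*1167036 = -32598816588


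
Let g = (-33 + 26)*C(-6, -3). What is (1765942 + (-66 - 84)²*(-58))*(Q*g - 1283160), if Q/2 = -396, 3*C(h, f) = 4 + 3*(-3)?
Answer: -595721440800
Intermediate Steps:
C(h, f) = -5/3 (C(h, f) = (4 + 3*(-3))/3 = (4 - 9)/3 = (⅓)*(-5) = -5/3)
g = 35/3 (g = (-33 + 26)*(-5/3) = -7*(-5/3) = 35/3 ≈ 11.667)
Q = -792 (Q = 2*(-396) = -792)
(1765942 + (-66 - 84)²*(-58))*(Q*g - 1283160) = (1765942 + (-66 - 84)²*(-58))*(-792*35/3 - 1283160) = (1765942 + (-150)²*(-58))*(-9240 - 1283160) = (1765942 + 22500*(-58))*(-1292400) = (1765942 - 1305000)*(-1292400) = 460942*(-1292400) = -595721440800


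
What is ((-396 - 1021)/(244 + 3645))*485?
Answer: -687245/3889 ≈ -176.72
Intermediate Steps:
((-396 - 1021)/(244 + 3645))*485 = -1417/3889*485 = -687245/3889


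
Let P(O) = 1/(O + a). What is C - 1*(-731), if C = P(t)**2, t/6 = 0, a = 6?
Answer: 26317/36 ≈ 731.03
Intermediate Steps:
t = 0 (t = 6*0 = 0)
P(O) = 1/(6 + O) (P(O) = 1/(O + 6) = 1/(6 + O))
C = 1/36 (C = (1/(6 + 0))**2 = (1/6)**2 = 1/36 ≈ 0.027778)
C - 1*(-731) = 1/36 - 1*(-731) = 1/36 + 731 = 26317/36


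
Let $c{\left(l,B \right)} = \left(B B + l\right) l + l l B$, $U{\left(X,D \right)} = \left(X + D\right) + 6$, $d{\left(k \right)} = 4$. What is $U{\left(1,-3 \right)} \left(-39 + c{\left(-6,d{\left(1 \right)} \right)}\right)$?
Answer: $180$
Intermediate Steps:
$U{\left(X,D \right)} = 6 + D + X$ ($U{\left(X,D \right)} = \left(D + X\right) + 6 = 6 + D + X$)
$c{\left(l,B \right)} = B l^{2} + l \left(l + B^{2}\right)$ ($c{\left(l,B \right)} = \left(B^{2} + l\right) l + l^{2} B = \left(l + B^{2}\right) l + B l^{2} = l \left(l + B^{2}\right) + B l^{2} = B l^{2} + l \left(l + B^{2}\right)$)
$U{\left(1,-3 \right)} \left(-39 + c{\left(-6,d{\left(1 \right)} \right)}\right) = \left(6 - 3 + 1\right) \left(-39 - 6 \left(-6 + 4^{2} + 4 \left(-6\right)\right)\right) = 4 \left(-39 - 6 \left(-6 + 16 - 24\right)\right) = 4 \left(-39 - -84\right) = 4 \left(-39 + 84\right) = 4 \cdot 45 = 180$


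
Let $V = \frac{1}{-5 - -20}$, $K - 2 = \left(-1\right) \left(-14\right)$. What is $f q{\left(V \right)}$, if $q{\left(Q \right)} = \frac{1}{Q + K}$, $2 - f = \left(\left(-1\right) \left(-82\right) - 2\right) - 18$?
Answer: $- \frac{900}{241} \approx -3.7344$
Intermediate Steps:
$K = 16$ ($K = 2 - -14 = 2 + 14 = 16$)
$V = \frac{1}{15}$ ($V = \frac{1}{-5 + 20} = \frac{1}{15} \approx 0.066667$)
$f = -60$ ($f = 2 - \left(\left(\left(-1\right) \left(-82\right) - 2\right) - 18\right) = 2 - \left(\left(82 - 2\right) - 18\right) = 2 - \left(80 - 18\right) = 2 - 62 = -60$)
$q{\left(Q \right)} = \frac{1}{16 + Q}$ ($q{\left(Q \right)} = \frac{1}{Q + 16} = \frac{1}{16 + Q}$)
$f q{\left(V \right)} = - \frac{60}{16 + \frac{1}{15}} = - \frac{60}{\frac{241}{15}} = \left(-60\right) \frac{15}{241} = - \frac{900}{241}$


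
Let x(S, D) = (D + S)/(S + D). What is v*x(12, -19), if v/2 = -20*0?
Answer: 0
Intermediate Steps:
v = 0 (v = 2*(-20*0) = 2*0 = 0)
x(S, D) = 1 (x(S, D) = (D + S)/(D + S) = 1)
v*x(12, -19) = 0*1 = 0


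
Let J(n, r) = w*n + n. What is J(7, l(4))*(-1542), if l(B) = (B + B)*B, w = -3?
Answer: 21588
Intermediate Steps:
l(B) = 2*B² (l(B) = (2*B)*B = 2*B²)
J(n, r) = -2*n (J(n, r) = -3*n + n = -2*n)
J(7, l(4))*(-1542) = -2*7*(-1542) = -14*(-1542) = 21588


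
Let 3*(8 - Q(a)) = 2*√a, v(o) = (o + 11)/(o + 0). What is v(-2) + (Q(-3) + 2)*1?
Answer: 11/2 - 2*I*√3/3 ≈ 5.5 - 1.1547*I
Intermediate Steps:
v(o) = (11 + o)/o
Q(a) = 8 - 2*√a/3
v(-2) + (Q(-3) + 2)*1 = (11 - 2)/(-2) + ((8 - 2*I*√3/3) + 2)*1 = -½*9 + ((8 - 2*I*√3/3) + 2)*1 = -9/2 + ((8 - 2*I*√3/3) + 2)*1 = -9/2 + (10 - 2*I*√3/3)*1 = -9/2 + (10 - 2*I*√3/3) = 11/2 - 2*I*√3/3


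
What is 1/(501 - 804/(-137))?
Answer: 137/69441 ≈ 0.0019729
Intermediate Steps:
1/(501 - 804/(-137)) = 1/(501 - 804*(-1/137)) = 1/(501 + 804/137) = 1/(69441/137) = 137/69441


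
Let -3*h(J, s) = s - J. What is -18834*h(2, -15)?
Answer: -106726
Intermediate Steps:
h(J, s) = -s/3 + J/3 (h(J, s) = -(s - J)/3 = -s/3 + J/3)
-18834*h(2, -15) = -18834*(-⅓*(-15) + (⅓)*2) = -18834*(5 + ⅔) = -18834*17/3 = -106726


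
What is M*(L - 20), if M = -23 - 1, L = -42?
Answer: 1488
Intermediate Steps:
M = -24
M*(L - 20) = -24*(-42 - 20) = -24*(-62) = 1488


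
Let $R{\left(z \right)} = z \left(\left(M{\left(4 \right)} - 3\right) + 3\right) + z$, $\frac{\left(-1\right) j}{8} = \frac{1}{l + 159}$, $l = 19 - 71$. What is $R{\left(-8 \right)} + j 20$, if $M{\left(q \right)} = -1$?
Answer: $- \frac{160}{107} \approx -1.4953$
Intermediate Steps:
$l = -52$
$j = - \frac{8}{107}$ ($j = - \frac{8}{-52 + 159} = - \frac{8}{107} \approx -0.074766$)
$R{\left(z \right)} = 0$ ($R{\left(z \right)} = z \left(\left(-1 - 3\right) + 3\right) + z = z \left(-4 + 3\right) + z = z \left(-1\right) + z = - z + z = 0$)
$R{\left(-8 \right)} + j 20 = 0 - \frac{160}{107} = - \frac{160}{107}$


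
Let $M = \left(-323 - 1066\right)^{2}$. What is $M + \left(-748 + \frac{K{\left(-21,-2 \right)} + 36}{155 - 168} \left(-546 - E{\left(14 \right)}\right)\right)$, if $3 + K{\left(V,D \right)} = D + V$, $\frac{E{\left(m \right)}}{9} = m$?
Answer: $\frac{25078169}{13} \approx 1.9291 \cdot 10^{6}$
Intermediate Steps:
$E{\left(m \right)} = 9 m$
$M = 1929321$ ($M = \left(-1389\right)^{2} = 1929321$)
$K{\left(V,D \right)} = -3 + D + V$ ($K{\left(V,D \right)} = -3 + \left(D + V\right) = -3 + D + V$)
$M + \left(-748 + \frac{K{\left(-21,-2 \right)} + 36}{155 - 168} \left(-546 - E{\left(14 \right)}\right)\right) = 1929321 - \left(748 - \frac{\left(-3 - 2 - 21\right) + 36}{155 - 168} \left(-546 - 9 \cdot 14\right)\right) = 1929321 - \left(748 - \frac{-26 + 36}{-13} \left(-546 - 126\right)\right) = 1929321 - \left(748 - 10 \left(- \frac{1}{13}\right) \left(-546 - 126\right)\right) = 1929321 - \frac{3004}{13} = \frac{25078169}{13}$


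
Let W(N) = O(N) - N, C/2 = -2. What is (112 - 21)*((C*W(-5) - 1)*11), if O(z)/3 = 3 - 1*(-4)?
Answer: -105105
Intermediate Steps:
O(z) = 21 (O(z) = 3*(3 - 1*(-4)) = 3*(3 + 4) = 3*7 = 21)
C = -4 (C = 2*(-2) = -4)
W(N) = 21 - N
(112 - 21)*((C*W(-5) - 1)*11) = (112 - 21)*((-4*(21 - 1*(-5)) - 1)*11) = 91*((-4*(21 + 5) - 1)*11) = 91*((-4*26 - 1)*11) = 91*((-104 - 1)*11) = 91*(-105*11) = 91*(-1155) = -105105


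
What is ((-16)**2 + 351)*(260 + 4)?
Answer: 160248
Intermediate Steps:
((-16)**2 + 351)*(260 + 4) = (256 + 351)*264 = 607*264 = 160248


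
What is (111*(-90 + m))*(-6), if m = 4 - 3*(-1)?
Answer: 55278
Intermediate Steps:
m = 7 (m = 4 + 3 = 7)
(111*(-90 + m))*(-6) = (111*(-90 + 7))*(-6) = (111*(-83))*(-6) = -9213*(-6) = 55278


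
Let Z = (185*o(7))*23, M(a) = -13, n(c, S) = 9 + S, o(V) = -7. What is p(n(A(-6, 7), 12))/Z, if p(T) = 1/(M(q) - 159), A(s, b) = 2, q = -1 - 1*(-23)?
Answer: 1/5123020 ≈ 1.9520e-7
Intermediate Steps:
q = 22 (q = -1 + 23 = 22)
p(T) = -1/172 (p(T) = 1/(-13 - 159) = 1/(-172) = -1/172)
Z = -29785 (Z = (185*(-7))*23 = -1295*23 = -29785)
p(n(A(-6, 7), 12))/Z = -1/172/(-29785) = -1/172*(-1/29785) = 1/5123020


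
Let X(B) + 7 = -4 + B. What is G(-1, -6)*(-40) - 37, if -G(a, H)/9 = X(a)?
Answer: -4357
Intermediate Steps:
X(B) = -11 + B (X(B) = -7 + (-4 + B) = -11 + B)
G(a, H) = 99 - 9*a (G(a, H) = -9*(-11 + a) = 99 - 9*a)
G(-1, -6)*(-40) - 37 = (99 - 9*(-1))*(-40) - 37 = (99 + 9)*(-40) - 37 = 108*(-40) - 37 = -4320 - 37 = -4357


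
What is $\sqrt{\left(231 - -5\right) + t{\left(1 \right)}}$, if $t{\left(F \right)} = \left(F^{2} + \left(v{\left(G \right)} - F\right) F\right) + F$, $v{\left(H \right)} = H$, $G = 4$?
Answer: $\sqrt{241} \approx 15.524$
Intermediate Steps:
$t{\left(F \right)} = F + F^{2} + F \left(4 - F\right)$ ($t{\left(F \right)} = \left(F^{2} + \left(4 - F\right) F\right) + F = \left(F^{2} + F \left(4 - F\right)\right) + F = F + F^{2} + F \left(4 - F\right)$)
$\sqrt{\left(231 - -5\right) + t{\left(1 \right)}} = \sqrt{\left(231 - -5\right) + 5 \cdot 1} = \sqrt{\left(231 + 5\right) + 5} = \sqrt{236 + 5} = \sqrt{241}$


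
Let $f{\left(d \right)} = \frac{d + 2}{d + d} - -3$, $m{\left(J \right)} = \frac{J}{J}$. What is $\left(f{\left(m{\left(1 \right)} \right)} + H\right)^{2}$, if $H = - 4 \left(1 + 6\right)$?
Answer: $\frac{2209}{4} \approx 552.25$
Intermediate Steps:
$H = -28$ ($H = \left(-4\right) 7 = -28$)
$m{\left(J \right)} = 1$
$f{\left(d \right)} = 3 + \frac{2 + d}{2 d}$ ($f{\left(d \right)} = \frac{2 + d}{2 d} + 3 = 3 + \frac{2 + d}{2 d}$)
$\left(f{\left(m{\left(1 \right)} \right)} + H\right)^{2} = \left(\left(\frac{7}{2} + 1^{-1}\right) - 28\right)^{2} = \left(\left(\frac{7}{2} + 1\right) - 28\right)^{2} = \left(\frac{9}{2} - 28\right)^{2} = \left(- \frac{47}{2}\right)^{2} = \frac{2209}{4}$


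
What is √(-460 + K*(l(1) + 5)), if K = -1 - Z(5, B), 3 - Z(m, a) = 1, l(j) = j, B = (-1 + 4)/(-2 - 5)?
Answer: I*√478 ≈ 21.863*I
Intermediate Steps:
B = -3/7 (B = 3/(-7) = 3*(-⅐) = -3/7 ≈ -0.42857)
Z(m, a) = 2 (Z(m, a) = 3 - 1*1 = 3 - 1 = 2)
K = -3 (K = -1 - 1*2 = -1 - 2 = -3)
√(-460 + K*(l(1) + 5)) = √(-460 - 3*(1 + 5)) = √(-460 - 3*6) = √(-460 - 18) = √(-478) = I*√478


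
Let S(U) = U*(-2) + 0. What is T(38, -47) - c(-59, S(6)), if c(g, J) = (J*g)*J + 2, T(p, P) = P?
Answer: 8447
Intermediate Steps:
S(U) = -2*U (S(U) = -2*U + 0 = -2*U)
c(g, J) = 2 + g*J² (c(g, J) = g*J² + 2 = 2 + g*J²)
T(38, -47) - c(-59, S(6)) = -47 - (2 - 59*(-2*6)²) = -47 - (2 - 59*(-12)²) = -47 - (2 - 59*144) = -47 - (2 - 8496) = -47 - 1*(-8494) = -47 + 8494 = 8447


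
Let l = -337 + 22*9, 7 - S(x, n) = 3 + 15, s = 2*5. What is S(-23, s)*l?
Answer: 1529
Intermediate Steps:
s = 10
S(x, n) = -11 (S(x, n) = 7 - (3 + 15) = 7 - 1*18 = 7 - 18 = -11)
l = -139 (l = -337 + 198 = -139)
S(-23, s)*l = -11*(-139) = 1529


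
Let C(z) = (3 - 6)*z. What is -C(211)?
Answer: 633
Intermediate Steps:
C(z) = -3*z
-C(211) = -(-3)*211 = -1*(-633) = 633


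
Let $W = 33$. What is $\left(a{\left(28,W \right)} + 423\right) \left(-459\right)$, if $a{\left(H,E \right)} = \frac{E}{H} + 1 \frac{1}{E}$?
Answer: $- \frac{59971257}{308} \approx -1.9471 \cdot 10^{5}$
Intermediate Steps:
$a{\left(H,E \right)} = \frac{1}{E} + \frac{E}{H}$ ($a{\left(H,E \right)} = \frac{E}{H} + \frac{1}{E} = \frac{1}{E} + \frac{E}{H}$)
$\left(a{\left(28,W \right)} + 423\right) \left(-459\right) = \left(\left(\frac{1}{33} + \frac{33}{28}\right) + 423\right) \left(-459\right) = \left(\frac{1117}{924} + 423\right) \left(-459\right) = \frac{391969}{924} \left(-459\right) = - \frac{59971257}{308}$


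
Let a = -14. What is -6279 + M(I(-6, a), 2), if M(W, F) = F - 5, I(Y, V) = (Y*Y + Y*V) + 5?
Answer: -6282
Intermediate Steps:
I(Y, V) = 5 + Y**2 + V*Y (I(Y, V) = (Y**2 + V*Y) + 5 = 5 + Y**2 + V*Y)
M(W, F) = -5 + F
-6279 + M(I(-6, a), 2) = -6279 + (-5 + 2) = -6279 - 3 = -6282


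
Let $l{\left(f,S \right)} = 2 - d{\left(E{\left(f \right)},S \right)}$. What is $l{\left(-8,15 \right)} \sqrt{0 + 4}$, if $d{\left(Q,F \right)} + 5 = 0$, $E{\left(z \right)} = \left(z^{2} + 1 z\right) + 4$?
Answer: $14$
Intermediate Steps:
$E{\left(z \right)} = 4 + z + z^{2}$ ($E{\left(z \right)} = \left(z^{2} + z\right) + 4 = \left(z + z^{2}\right) + 4 = 4 + z + z^{2}$)
$d{\left(Q,F \right)} = -5$ ($d{\left(Q,F \right)} = -5 + 0 = -5$)
$l{\left(f,S \right)} = 7$ ($l{\left(f,S \right)} = 2 - -5 = 2 + 5 = 7$)
$l{\left(-8,15 \right)} \sqrt{0 + 4} = 7 \sqrt{0 + 4} = 7 \sqrt{4} = 7 \cdot 2 = 14$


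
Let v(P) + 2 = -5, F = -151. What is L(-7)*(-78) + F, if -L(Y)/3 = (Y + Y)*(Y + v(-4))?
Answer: 45713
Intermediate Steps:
v(P) = -7 (v(P) = -2 - 5 = -7)
L(Y) = -6*Y*(-7 + Y) (L(Y) = -3*(Y + Y)*(Y - 7) = -3*2*Y*(-7 + Y) = -6*Y*(-7 + Y))
L(-7)*(-78) + F = (6*(-7)*(7 - 1*(-7)))*(-78) - 151 = (6*(-7)*(7 + 7))*(-78) - 151 = (6*(-7)*14)*(-78) - 151 = -588*(-78) - 151 = 45864 - 151 = 45713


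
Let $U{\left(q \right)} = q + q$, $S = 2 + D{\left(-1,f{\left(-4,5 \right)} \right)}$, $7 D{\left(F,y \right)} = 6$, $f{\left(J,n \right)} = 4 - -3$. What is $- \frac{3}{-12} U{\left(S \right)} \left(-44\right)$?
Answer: $- \frac{440}{7} \approx -62.857$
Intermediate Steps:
$f{\left(J,n \right)} = 7$ ($f{\left(J,n \right)} = 4 + 3 = 7$)
$D{\left(F,y \right)} = \frac{6}{7}$ ($D{\left(F,y \right)} = \frac{1}{7} \cdot 6 = \frac{6}{7}$)
$S = \frac{20}{7}$ ($S = 2 + \frac{6}{7} = \frac{20}{7} \approx 2.8571$)
$U{\left(q \right)} = 2 q$
$- \frac{3}{-12} U{\left(S \right)} \left(-44\right) = - \frac{3}{-12} \cdot 2 \cdot \frac{20}{7} \left(-44\right) = \left(-3\right) \left(- \frac{1}{12}\right) \frac{40}{7} \left(-44\right) = \frac{1}{4} \cdot \frac{40}{7} \left(-44\right) = \frac{10}{7} \left(-44\right) = - \frac{440}{7}$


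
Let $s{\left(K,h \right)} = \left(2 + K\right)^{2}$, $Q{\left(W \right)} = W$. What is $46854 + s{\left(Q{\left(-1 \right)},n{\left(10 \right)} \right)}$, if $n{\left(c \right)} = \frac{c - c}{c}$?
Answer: $46855$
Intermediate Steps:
$n{\left(c \right)} = 0$ ($n{\left(c \right)} = \frac{0}{c} = 0$)
$46854 + s{\left(Q{\left(-1 \right)},n{\left(10 \right)} \right)} = 46854 + \left(2 - 1\right)^{2} = 46854 + 1^{2} = 46854 + 1 = 46855$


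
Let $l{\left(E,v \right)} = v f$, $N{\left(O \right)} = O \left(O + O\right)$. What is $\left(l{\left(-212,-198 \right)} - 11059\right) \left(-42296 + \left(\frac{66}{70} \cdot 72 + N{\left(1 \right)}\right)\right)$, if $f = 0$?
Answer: $\frac{16344250926}{35} \approx 4.6698 \cdot 10^{8}$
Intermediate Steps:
$N{\left(O \right)} = 2 O^{2}$ ($N{\left(O \right)} = O 2 O = 2 O^{2}$)
$l{\left(E,v \right)} = 0$ ($l{\left(E,v \right)} = v 0 = 0$)
$\left(l{\left(-212,-198 \right)} - 11059\right) \left(-42296 + \left(\frac{66}{70} \cdot 72 + N{\left(1 \right)}\right)\right) = \left(0 - 11059\right) \left(-42296 + \left(\frac{66}{70} \cdot 72 + 2 \cdot 1^{2}\right)\right) = - 11059 \left(-42296 + \left(66 \cdot \frac{1}{70} \cdot 72 + 2 \cdot 1\right)\right) = - 11059 \left(-42296 + \left(\frac{33}{35} \cdot 72 + 2\right)\right) = - 11059 \left(-42296 + \left(\frac{2376}{35} + 2\right)\right) = - 11059 \left(-42296 + \frac{2446}{35}\right) = \left(-11059\right) \left(- \frac{1477914}{35}\right) = \frac{16344250926}{35}$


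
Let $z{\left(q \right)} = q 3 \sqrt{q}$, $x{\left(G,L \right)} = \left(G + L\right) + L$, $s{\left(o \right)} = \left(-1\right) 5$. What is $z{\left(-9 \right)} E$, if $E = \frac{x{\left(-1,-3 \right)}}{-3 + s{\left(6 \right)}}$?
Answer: $- \frac{567 i}{8} \approx - 70.875 i$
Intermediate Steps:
$s{\left(o \right)} = -5$
$x{\left(G,L \right)} = G + 2 L$
$z{\left(q \right)} = 3 q^{\frac{3}{2}}$ ($z{\left(q \right)} = 3 q \sqrt{q} = 3 q^{\frac{3}{2}}$)
$E = \frac{7}{8}$ ($E = \frac{-1 + 2 \left(-3\right)}{-3 - 5} = \frac{-1 - 6}{-8} = \left(- \frac{1}{8}\right) \left(-7\right) = \frac{7}{8} \approx 0.875$)
$z{\left(-9 \right)} E = 3 \left(-9\right)^{\frac{3}{2}} \cdot \frac{7}{8} = 3 \left(- 27 i\right) \frac{7}{8} = - 81 i \frac{7}{8} = - \frac{567 i}{8}$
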